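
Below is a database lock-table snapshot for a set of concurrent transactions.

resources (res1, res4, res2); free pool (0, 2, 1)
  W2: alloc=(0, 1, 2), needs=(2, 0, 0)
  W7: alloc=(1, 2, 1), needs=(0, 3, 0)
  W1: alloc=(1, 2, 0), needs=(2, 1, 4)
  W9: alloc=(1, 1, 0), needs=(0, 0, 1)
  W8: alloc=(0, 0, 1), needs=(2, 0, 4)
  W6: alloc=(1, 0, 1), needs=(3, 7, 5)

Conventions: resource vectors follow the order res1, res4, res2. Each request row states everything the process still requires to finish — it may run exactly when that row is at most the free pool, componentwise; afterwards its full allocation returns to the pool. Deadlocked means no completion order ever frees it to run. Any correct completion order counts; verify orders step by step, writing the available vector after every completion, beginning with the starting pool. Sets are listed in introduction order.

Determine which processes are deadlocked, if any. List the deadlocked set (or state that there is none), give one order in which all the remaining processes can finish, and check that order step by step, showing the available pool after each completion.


No process is deadlocked.
Key observation: W9 leads a chain of completions in which each release enables another process.
A valid finishing order for the others: W9, W7, W2, W1, W8, W6. Verifying each step:
  pool = (0, 2, 1)
  W9 needs (0, 0, 1) <= (0, 2, 1) -> finishes; pool += (1, 1, 0) = (1, 3, 1)
  W7 needs (0, 3, 0) <= (1, 3, 1) -> finishes; pool += (1, 2, 1) = (2, 5, 2)
  W2 needs (2, 0, 0) <= (2, 5, 2) -> finishes; pool += (0, 1, 2) = (2, 6, 4)
  W1 needs (2, 1, 4) <= (2, 6, 4) -> finishes; pool += (1, 2, 0) = (3, 8, 4)
  W8 needs (2, 0, 4) <= (3, 8, 4) -> finishes; pool += (0, 0, 1) = (3, 8, 5)
  W6 needs (3, 7, 5) <= (3, 8, 5) -> finishes; pool += (1, 0, 1) = (4, 8, 6)


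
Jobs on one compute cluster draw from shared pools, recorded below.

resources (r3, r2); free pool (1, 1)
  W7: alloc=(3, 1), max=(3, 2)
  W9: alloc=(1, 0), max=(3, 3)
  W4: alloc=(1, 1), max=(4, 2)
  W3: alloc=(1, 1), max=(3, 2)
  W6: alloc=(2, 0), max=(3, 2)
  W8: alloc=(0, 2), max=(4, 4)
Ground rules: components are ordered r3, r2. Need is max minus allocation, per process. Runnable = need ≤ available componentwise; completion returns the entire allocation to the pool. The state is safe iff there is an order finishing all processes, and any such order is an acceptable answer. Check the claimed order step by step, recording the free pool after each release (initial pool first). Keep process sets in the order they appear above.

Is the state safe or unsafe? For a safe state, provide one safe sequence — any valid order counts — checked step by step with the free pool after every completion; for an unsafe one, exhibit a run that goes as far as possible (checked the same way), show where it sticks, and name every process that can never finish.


SAFE, for example via the order W7, W8, W4, W3, W6, W9.
Key observation: reading the order forward, W7 is the first process whose need (0, 1) meets the free pool (1, 1) exactly on a resource it requests.
Check, step by step:
  pool = (1, 1)
  run W7 (needs (0, 1), free (1, 1)); after release of (3, 1) the pool is (4, 2)
  run W8 (needs (4, 2), free (4, 2)); after release of (0, 2) the pool is (4, 4)
  run W4 (needs (3, 1), free (4, 4)); after release of (1, 1) the pool is (5, 5)
  run W3 (needs (2, 1), free (5, 5)); after release of (1, 1) the pool is (6, 6)
  run W6 (needs (1, 2), free (6, 6)); after release of (2, 0) the pool is (8, 6)
  run W9 (needs (2, 3), free (8, 6)); after release of (1, 0) the pool is (9, 6)


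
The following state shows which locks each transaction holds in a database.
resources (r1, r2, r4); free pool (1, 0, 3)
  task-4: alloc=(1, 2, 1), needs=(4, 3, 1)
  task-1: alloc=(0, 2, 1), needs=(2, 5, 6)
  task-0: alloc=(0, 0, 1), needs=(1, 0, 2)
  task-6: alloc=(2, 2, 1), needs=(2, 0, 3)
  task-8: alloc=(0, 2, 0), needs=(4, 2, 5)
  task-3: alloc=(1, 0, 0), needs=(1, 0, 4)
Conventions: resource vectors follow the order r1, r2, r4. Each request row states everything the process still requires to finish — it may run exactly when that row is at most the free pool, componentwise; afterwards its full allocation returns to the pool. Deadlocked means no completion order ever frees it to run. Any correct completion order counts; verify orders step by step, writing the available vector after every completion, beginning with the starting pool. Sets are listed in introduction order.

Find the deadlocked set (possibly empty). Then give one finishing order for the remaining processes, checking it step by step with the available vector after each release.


No process is deadlocked.
Key observation: beginning at task-0, releases accumulate fast enough that every process eventually fits.
A valid finishing order for the others: task-0, task-3, task-6, task-8, task-4, task-1. Verifying each step:
  pool = (1, 0, 3)
  task-0 needs (1, 0, 2) <= (1, 0, 3) -> finishes; pool += (0, 0, 1) = (1, 0, 4)
  task-3 needs (1, 0, 4) <= (1, 0, 4) -> finishes; pool += (1, 0, 0) = (2, 0, 4)
  task-6 needs (2, 0, 3) <= (2, 0, 4) -> finishes; pool += (2, 2, 1) = (4, 2, 5)
  task-8 needs (4, 2, 5) <= (4, 2, 5) -> finishes; pool += (0, 2, 0) = (4, 4, 5)
  task-4 needs (4, 3, 1) <= (4, 4, 5) -> finishes; pool += (1, 2, 1) = (5, 6, 6)
  task-1 needs (2, 5, 6) <= (5, 6, 6) -> finishes; pool += (0, 2, 1) = (5, 8, 7)


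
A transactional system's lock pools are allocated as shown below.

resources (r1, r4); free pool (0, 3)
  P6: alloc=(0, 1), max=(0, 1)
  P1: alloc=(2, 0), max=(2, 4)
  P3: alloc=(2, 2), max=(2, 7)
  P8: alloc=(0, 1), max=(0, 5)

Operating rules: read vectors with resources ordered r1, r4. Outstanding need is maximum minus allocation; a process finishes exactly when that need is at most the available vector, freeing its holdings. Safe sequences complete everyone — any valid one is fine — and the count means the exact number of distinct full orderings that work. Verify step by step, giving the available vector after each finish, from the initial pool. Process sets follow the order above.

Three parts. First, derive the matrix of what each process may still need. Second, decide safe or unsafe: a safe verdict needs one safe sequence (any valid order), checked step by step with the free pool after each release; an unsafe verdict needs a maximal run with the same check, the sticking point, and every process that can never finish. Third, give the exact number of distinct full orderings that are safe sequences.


(1) Need matrix, components ordered r1, r4:
  P6: (0, 0)
  P1: (0, 4)
  P3: (0, 5)
  P8: (0, 4)
(2) SAFE, for example via the order P6, P1, P8, P3.
Key observation: P1 is the earliest step where a requested resource binds exactly: need (0, 4), pool (0, 4) at its turn.
Verifying each step:
  pool = (0, 3)
  P6 needs (0, 0) <= (0, 3) -> finishes; pool += (0, 1) = (0, 4)
  P1 needs (0, 4) <= (0, 4) -> finishes; pool += (2, 0) = (2, 4)
  P8 needs (0, 4) <= (2, 4) -> finishes; pool += (0, 1) = (2, 5)
  P3 needs (0, 5) <= (2, 5) -> finishes; pool += (2, 2) = (4, 7)
(3) The exact count: 3 of the possible complete orderings are safe sequences.


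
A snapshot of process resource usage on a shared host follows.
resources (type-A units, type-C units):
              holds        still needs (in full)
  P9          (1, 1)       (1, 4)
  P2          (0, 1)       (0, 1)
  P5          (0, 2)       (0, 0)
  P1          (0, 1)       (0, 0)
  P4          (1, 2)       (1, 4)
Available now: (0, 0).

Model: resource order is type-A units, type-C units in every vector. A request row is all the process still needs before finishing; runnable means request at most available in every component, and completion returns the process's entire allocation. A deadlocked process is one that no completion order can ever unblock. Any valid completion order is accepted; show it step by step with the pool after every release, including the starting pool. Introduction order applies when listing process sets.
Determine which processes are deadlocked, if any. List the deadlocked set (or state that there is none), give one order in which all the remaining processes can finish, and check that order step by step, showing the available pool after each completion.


The deadlocked set is P9 and P4.
Key observation: after P5, P1, P2 complete, (0, 4) is the best the pool ever gets, yet each leftover process wants more type-A units.
The rest can finish in the order P5, P1, P2. Step-by-step check:
  pool = (0, 0)
  run P5 (needs (0, 0), free (0, 0)); after release of (0, 2) the pool is (0, 2)
  run P1 (needs (0, 0), free (0, 2)); after release of (0, 1) the pool is (0, 3)
  run P2 (needs (0, 1), free (0, 3)); after release of (0, 1) the pool is (0, 4)
None of the blocked processes ever fits:
  P9 still needs (1, 4) but only (0, 4) is free — short on type-A units
  P4 still needs (1, 4) but only (0, 4) is free — short on type-A units


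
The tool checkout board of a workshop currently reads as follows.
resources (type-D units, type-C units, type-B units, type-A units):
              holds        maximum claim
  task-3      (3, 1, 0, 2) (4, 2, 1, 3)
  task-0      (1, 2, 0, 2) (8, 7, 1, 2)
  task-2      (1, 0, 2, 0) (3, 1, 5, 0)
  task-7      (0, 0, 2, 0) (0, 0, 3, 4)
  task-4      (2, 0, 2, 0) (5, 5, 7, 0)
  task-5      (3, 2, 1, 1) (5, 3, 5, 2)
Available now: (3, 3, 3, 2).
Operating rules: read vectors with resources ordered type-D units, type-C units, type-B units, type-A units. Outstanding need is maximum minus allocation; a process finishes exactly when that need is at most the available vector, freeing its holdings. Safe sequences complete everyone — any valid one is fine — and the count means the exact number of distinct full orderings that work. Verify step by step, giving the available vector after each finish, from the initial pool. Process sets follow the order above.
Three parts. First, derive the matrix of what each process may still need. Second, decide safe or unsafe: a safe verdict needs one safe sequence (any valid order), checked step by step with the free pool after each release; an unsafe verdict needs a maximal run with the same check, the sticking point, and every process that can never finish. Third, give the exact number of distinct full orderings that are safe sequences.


(1) Outstanding need per process (order type-D units, type-C units, type-B units, type-A units):
  task-3: (1, 1, 1, 1)
  task-0: (7, 5, 1, 0)
  task-2: (2, 1, 3, 0)
  task-7: (0, 0, 1, 4)
  task-4: (3, 5, 5, 0)
  task-5: (2, 1, 4, 1)
(2) SAFE — a valid safe sequence is task-3, task-7, task-5, task-4, task-2, task-0.
Key observation: reading the order forward, task-7 is the first process whose need (0, 0, 1, 4) meets the free pool (6, 4, 3, 4) exactly on a resource it requests.
Verifying each step:
  pool = (3, 3, 3, 2)
  run task-3 (needs (1, 1, 1, 1), free (3, 3, 3, 2)); after release of (3, 1, 0, 2) the pool is (6, 4, 3, 4)
  run task-7 (needs (0, 0, 1, 4), free (6, 4, 3, 4)); after release of (0, 0, 2, 0) the pool is (6, 4, 5, 4)
  run task-5 (needs (2, 1, 4, 1), free (6, 4, 5, 4)); after release of (3, 2, 1, 1) the pool is (9, 6, 6, 5)
  run task-4 (needs (3, 5, 5, 0), free (9, 6, 6, 5)); after release of (2, 0, 2, 0) the pool is (11, 6, 8, 5)
  run task-2 (needs (2, 1, 3, 0), free (11, 6, 8, 5)); after release of (1, 0, 2, 0) the pool is (12, 6, 10, 5)
  run task-0 (needs (7, 5, 1, 0), free (12, 6, 10, 5)); after release of (1, 2, 0, 2) the pool is (13, 8, 10, 7)
(3) Exactly 40 of the possible complete orderings are safe sequences.


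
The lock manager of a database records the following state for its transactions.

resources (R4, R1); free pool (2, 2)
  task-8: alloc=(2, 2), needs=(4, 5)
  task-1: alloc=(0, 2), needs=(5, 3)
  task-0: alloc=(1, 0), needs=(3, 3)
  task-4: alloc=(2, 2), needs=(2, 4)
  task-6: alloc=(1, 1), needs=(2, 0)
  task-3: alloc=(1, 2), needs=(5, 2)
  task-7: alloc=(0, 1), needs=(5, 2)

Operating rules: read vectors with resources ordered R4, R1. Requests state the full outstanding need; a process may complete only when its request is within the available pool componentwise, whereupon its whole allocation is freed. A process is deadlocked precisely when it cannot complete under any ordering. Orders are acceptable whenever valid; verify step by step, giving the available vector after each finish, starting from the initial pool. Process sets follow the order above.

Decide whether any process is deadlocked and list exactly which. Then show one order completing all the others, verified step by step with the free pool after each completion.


Deadlocked set: task-8, task-1, task-4, task-3 and task-7.
Key observation: after task-6, task-0 the pool peaks at (4, 3), and each blocked process is short somewhere: task-8 on R1; task-1 on R4; task-4 on R1; task-3 on R4; task-7 on R4.
One completion order for the rest: task-6, task-0. Step-by-step check:
  pool = (2, 2)
  run task-6 (needs (2, 0), free (2, 2)); after release of (1, 1) the pool is (3, 3)
  run task-0 (needs (3, 3), free (3, 3)); after release of (1, 0) the pool is (4, 3)
None of the blocked processes ever fits:
  task-8 cannot run: need (4, 5) vs free (4, 3) (insufficient R1)
  task-1 cannot run: need (5, 3) vs free (4, 3) (insufficient R4)
  task-4 cannot run: need (2, 4) vs free (4, 3) (insufficient R1)
  task-3 cannot run: need (5, 2) vs free (4, 3) (insufficient R4)
  task-7 cannot run: need (5, 2) vs free (4, 3) (insufficient R4)


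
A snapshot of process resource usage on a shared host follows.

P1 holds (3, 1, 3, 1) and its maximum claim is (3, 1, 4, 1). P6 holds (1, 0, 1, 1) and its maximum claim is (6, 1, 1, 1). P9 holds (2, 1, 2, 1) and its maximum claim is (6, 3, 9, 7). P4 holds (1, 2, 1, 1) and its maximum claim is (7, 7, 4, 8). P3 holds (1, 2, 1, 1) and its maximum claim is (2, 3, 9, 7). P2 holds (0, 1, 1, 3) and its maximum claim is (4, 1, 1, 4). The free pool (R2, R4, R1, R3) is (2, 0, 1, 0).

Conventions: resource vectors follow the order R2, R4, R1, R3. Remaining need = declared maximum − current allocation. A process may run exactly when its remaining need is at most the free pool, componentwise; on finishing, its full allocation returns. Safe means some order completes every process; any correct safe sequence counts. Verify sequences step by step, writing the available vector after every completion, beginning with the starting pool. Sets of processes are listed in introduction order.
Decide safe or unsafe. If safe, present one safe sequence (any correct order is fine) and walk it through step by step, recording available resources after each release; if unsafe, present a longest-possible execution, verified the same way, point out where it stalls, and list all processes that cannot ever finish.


UNSAFE — no complete ordering exists.
Key observation: the wall is R3: completing P1, P2, P6 brings the pool only to (6, 2, 6, 5), and all the rest need more.
Going as far as possible: P1, P2, P6; after that, nothing fits. Step-by-step check:
  pool = (2, 0, 1, 0)
  P1 needs (0, 0, 1, 0) <= (2, 0, 1, 0) -> finishes; pool += (3, 1, 3, 1) = (5, 1, 4, 1)
  P2 needs (4, 0, 0, 1) <= (5, 1, 4, 1) -> finishes; pool += (0, 1, 1, 3) = (5, 2, 5, 4)
  P6 needs (5, 1, 0, 0) <= (5, 2, 5, 4) -> finishes; pool += (1, 0, 1, 1) = (6, 2, 6, 5)
  P9 cannot run: need (4, 2, 7, 6) vs free (6, 2, 6, 5) (insufficient R1 and R3)
  P4 cannot run: need (6, 5, 3, 7) vs free (6, 2, 6, 5) (insufficient R4 and R3)
  P3 cannot run: need (1, 1, 8, 6) vs free (6, 2, 6, 5) (insufficient R1 and R3)
Permanently blocked: P9, P4 and P3.


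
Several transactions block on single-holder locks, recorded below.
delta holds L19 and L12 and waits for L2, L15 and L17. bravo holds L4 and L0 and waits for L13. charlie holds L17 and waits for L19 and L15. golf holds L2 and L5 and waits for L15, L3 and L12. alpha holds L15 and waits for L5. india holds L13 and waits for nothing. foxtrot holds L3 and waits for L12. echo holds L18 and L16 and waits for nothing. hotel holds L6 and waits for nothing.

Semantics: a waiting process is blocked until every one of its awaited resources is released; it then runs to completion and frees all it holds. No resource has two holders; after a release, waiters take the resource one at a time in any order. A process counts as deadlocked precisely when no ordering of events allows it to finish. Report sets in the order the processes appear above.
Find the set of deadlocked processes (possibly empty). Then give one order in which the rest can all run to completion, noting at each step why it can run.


Deadlocked: delta, charlie, golf, alpha and foxtrot.
Key observation: nobody on the ring delta -> charlie -> delta can start until another member finishes, which never happens; golf, alpha and foxtrot are caught in further circular waits.
A valid finishing order for the others: echo, india, bravo, hotel.
Step-by-step check:
  echo waits on nothing -> runs at once and releases L18 and L16
  india waits on nothing -> runs at once and releases L13
  run bravo (all its waits — L13 — are resolved); releases L4 and L0
  hotel waits on nothing -> runs at once and releases L6


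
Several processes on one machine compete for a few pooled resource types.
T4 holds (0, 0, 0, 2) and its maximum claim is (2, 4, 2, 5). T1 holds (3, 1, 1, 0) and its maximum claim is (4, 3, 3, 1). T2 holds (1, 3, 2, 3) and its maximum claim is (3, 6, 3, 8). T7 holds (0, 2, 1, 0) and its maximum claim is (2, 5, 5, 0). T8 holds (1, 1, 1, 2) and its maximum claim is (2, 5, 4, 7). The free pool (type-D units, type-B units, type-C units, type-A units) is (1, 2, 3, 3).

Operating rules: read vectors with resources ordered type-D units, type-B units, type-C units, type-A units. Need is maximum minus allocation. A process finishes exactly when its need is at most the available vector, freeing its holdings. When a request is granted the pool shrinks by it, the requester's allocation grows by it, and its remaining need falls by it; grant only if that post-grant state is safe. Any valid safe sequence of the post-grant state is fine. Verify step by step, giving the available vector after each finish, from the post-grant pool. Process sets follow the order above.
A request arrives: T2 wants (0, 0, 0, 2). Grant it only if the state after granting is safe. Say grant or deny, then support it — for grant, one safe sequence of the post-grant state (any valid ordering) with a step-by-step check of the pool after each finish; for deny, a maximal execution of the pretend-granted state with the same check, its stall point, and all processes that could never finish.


DENY — the pretend-granted state is unsafe.
Key observation: after T1, T7 complete, (4, 5, 5, 1) is the best the pool ever gets, yet each leftover process wants more type-A units.
After a pretend grant, a maximal execution: T1, T7 — then nothing else fits. Verifying each step:
  pool = (1, 2, 3, 1)
  run T1 (needs (1, 2, 2, 1), free (1, 2, 3, 1)); after release of (3, 1, 1, 0) the pool is (4, 3, 4, 1)
  run T7 (needs (2, 3, 4, 0), free (4, 3, 4, 1)); after release of (0, 2, 1, 0) the pool is (4, 5, 5, 1)
  T4 still needs (2, 4, 2, 3) but only (4, 5, 5, 1) is free — short on type-A units
  T2 still needs (2, 3, 1, 3) but only (4, 5, 5, 1) is free — short on type-A units
  T8 still needs (1, 4, 3, 5) but only (4, 5, 5, 1) is free — short on type-A units
Post-grant, the permanently blocked set is T4, T2 and T8.


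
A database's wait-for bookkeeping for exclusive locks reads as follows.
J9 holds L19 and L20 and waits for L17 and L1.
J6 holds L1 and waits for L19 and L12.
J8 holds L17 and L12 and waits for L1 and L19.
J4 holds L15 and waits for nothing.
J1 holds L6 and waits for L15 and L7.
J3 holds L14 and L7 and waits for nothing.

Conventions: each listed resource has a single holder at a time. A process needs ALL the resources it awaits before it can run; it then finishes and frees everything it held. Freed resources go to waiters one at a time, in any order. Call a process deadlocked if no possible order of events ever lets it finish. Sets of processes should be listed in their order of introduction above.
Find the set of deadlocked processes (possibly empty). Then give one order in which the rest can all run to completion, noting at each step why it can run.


The deadlocked set is J9, J6 and J8.
Key observation: the wait chain closes on itself along J9 -> J6 -> J9; J8 is caught in further circular waits.
A valid finishing order for the others: J3, J4, J1.
Walking it through:
  J3: no waits; runs immediately, freeing L14 and L7
  J4: no waits; runs immediately, freeing L15
  J1 waits on L15 and L7 — all released -> runs and releases L6


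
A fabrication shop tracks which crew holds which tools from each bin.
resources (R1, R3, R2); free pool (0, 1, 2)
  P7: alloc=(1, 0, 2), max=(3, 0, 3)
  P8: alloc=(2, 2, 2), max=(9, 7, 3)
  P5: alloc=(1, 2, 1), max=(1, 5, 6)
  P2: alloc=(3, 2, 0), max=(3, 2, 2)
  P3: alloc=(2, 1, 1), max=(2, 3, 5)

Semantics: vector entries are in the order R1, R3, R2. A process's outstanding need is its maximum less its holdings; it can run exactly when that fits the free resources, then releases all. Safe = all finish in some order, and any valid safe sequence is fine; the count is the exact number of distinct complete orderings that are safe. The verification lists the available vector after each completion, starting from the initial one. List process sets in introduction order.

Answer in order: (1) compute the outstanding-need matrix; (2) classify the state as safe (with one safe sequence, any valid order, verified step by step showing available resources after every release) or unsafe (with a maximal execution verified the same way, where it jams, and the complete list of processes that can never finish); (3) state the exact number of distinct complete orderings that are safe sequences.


(1) Need matrix, components ordered R1, R3, R2:
  P7: (2, 0, 1)
  P8: (7, 5, 1)
  P5: (0, 3, 5)
  P2: (0, 0, 2)
  P3: (0, 2, 4)
(2) The state is SAFE; one workable sequence: P2, P7, P3, P5, P8.
Key observation: the order's first zero-slack moment is P2 ((0, 0, 2) needed, (0, 1, 2) free — a requested resource with nothing to spare).
Check, step by step:
  pool = (0, 1, 2)
  run P2 (needs (0, 0, 2), free (0, 1, 2)); after release of (3, 2, 0) the pool is (3, 3, 2)
  run P7 (needs (2, 0, 1), free (3, 3, 2)); after release of (1, 0, 2) the pool is (4, 3, 4)
  run P3 (needs (0, 2, 4), free (4, 3, 4)); after release of (2, 1, 1) the pool is (6, 4, 5)
  run P5 (needs (0, 3, 5), free (6, 4, 5)); after release of (1, 2, 1) the pool is (7, 6, 6)
  run P8 (needs (7, 5, 1), free (7, 6, 6)); after release of (2, 2, 2) the pool is (9, 8, 8)
(3) Precisely 1 of the possible complete orderings is a safe sequence.


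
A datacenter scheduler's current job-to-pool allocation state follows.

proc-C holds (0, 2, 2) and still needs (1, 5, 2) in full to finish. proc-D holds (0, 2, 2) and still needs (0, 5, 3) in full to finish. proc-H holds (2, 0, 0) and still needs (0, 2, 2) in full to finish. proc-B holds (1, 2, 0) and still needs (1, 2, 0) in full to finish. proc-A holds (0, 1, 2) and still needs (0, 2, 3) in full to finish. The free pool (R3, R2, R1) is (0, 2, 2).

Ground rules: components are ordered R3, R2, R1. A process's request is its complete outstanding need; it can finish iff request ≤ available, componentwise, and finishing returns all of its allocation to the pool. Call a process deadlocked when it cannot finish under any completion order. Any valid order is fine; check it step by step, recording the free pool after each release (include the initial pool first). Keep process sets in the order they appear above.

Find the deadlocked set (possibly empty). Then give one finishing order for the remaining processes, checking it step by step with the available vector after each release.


Deadlocked set: proc-C, proc-D and proc-A.
Key observation: after proc-H, proc-B the pool peaks at (3, 4, 2), and each blocked process is short somewhere: proc-C on R2; proc-D on R2, R1; proc-A on R1.
One completion order for the rest: proc-H, proc-B. Walking it through:
  pool = (0, 2, 2)
  proc-H: need (0, 2, 2) fits (0, 2, 2); releases (2, 0, 0), pool now (2, 2, 2)
  proc-B: need (1, 2, 0) fits (2, 2, 2); releases (1, 2, 0), pool now (3, 4, 2)
The stuck group stays short no matter what:
  proc-C still needs (1, 5, 2) but only (3, 4, 2) is free — short on R2
  proc-D still needs (0, 5, 3) but only (3, 4, 2) is free — short on R2 and R1
  proc-A still needs (0, 2, 3) but only (3, 4, 2) is free — short on R1


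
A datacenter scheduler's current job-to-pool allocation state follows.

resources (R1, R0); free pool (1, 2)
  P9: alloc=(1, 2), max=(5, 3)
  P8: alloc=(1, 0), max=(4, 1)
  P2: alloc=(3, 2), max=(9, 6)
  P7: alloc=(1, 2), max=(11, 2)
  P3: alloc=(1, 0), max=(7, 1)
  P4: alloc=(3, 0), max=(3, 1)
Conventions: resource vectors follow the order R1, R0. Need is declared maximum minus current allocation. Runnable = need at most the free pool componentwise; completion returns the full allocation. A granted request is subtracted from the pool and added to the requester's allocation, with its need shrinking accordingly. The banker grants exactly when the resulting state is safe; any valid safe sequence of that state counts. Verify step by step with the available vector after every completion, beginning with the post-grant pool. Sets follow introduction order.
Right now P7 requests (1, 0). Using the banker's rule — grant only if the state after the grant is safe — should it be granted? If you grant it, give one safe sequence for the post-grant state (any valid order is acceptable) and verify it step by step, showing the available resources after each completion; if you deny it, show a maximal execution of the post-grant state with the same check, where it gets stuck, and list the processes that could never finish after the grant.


DENY — the pretend-granted state is unsafe.
Key observation: once P4, P8, P9 finish, the pool peaks at (5, 4) — and every remaining process still needs more R1 than that.
Pretend the grant happened; the run P4, P8, P9 goes as far as possible. Check, step by step:
  pool = (0, 2)
  P4 needs (0, 1) <= (0, 2) -> finishes; pool += (3, 0) = (3, 2)
  P8 needs (3, 1) <= (3, 2) -> finishes; pool += (1, 0) = (4, 2)
  P9 needs (4, 1) <= (4, 2) -> finishes; pool += (1, 2) = (5, 4)
  P2 still needs (6, 4) but only (5, 4) is free — short on R1
  P7 still needs (9, 0) but only (5, 4) is free — short on R1
  P3 still needs (6, 1) but only (5, 4) is free — short on R1
Processes that could never finish after the grant: P2, P7 and P3.


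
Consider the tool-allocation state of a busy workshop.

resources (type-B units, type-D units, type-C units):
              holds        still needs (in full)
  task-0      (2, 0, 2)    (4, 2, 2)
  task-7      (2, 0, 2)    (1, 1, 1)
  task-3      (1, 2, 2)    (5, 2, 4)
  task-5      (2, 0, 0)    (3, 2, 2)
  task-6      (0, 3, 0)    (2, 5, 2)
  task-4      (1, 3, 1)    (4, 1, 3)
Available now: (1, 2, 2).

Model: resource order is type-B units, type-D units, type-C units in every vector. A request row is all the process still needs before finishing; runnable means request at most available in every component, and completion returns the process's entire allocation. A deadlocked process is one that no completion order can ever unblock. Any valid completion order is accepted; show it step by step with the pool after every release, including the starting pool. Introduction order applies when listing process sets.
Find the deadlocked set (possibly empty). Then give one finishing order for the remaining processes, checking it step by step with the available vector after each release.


Nothing here is deadlocked.
Key observation: task-7 fits the free pool immediately, and its release cascades until everyone finishes.
One completion order for the rest: task-7, task-5, task-4, task-0, task-6, task-3. Step-by-step check:
  pool = (1, 2, 2)
  task-7: need (1, 1, 1) fits (1, 2, 2); releases (2, 0, 2), pool now (3, 2, 4)
  task-5: need (3, 2, 2) fits (3, 2, 4); releases (2, 0, 0), pool now (5, 2, 4)
  task-4: need (4, 1, 3) fits (5, 2, 4); releases (1, 3, 1), pool now (6, 5, 5)
  task-0: need (4, 2, 2) fits (6, 5, 5); releases (2, 0, 2), pool now (8, 5, 7)
  task-6: need (2, 5, 2) fits (8, 5, 7); releases (0, 3, 0), pool now (8, 8, 7)
  task-3: need (5, 2, 4) fits (8, 8, 7); releases (1, 2, 2), pool now (9, 10, 9)


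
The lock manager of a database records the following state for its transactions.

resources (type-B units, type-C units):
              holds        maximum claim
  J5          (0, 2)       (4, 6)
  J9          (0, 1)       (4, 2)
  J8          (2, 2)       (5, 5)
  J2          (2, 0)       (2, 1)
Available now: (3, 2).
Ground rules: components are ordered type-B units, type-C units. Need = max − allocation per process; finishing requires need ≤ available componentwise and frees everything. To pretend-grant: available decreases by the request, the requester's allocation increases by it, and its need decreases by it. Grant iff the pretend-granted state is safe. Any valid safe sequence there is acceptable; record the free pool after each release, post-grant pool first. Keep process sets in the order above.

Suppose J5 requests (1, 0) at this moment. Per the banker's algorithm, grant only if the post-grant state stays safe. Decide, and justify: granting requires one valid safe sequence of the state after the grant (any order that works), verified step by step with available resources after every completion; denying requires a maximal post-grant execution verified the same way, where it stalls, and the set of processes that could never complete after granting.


GRANT — the state after the grant stays safe, e.g. via J2, J9, J8, J5.
Key observation: granting shrinks the pool to (2, 2), yet J2 still fits and the chain goes through.
Verifying the post-grant state step by step:
  pool = (2, 2)
  run J2 (needs (0, 1), free (2, 2)); after release of (2, 0) the pool is (4, 2)
  run J9 (needs (4, 1), free (4, 2)); after release of (0, 1) the pool is (4, 3)
  run J8 (needs (3, 3), free (4, 3)); after release of (2, 2) the pool is (6, 5)
  run J5 (needs (3, 4), free (6, 5)); after release of (1, 2) the pool is (7, 7)


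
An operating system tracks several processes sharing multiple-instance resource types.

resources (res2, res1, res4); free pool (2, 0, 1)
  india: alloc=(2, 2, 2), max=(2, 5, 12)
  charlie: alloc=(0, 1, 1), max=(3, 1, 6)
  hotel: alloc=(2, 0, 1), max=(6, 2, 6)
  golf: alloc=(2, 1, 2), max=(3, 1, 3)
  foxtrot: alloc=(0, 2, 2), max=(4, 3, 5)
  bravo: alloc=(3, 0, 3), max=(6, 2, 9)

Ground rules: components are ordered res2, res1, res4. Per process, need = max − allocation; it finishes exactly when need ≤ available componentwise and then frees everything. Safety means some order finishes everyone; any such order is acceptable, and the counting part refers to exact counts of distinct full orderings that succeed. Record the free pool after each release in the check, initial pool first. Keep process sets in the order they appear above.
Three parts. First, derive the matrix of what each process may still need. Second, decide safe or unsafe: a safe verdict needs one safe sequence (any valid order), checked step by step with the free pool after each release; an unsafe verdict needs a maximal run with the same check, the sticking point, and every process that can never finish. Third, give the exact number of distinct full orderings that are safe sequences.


(1) Outstanding need per process (order res2, res1, res4):
  india: (0, 3, 10)
  charlie: (3, 0, 5)
  hotel: (4, 2, 5)
  golf: (1, 0, 1)
  foxtrot: (4, 1, 3)
  bravo: (3, 2, 6)
(2) SAFE, for example via the order golf, foxtrot, charlie, bravo, hotel, india.
Key observation: the first exact fit in this order is golf — it needs (1, 0, 1) with (2, 0, 1) free, meeting a requested resource to the last unit.
Verifying each step:
  pool = (2, 0, 1)
  run golf (needs (1, 0, 1), free (2, 0, 1)); after release of (2, 1, 2) the pool is (4, 1, 3)
  run foxtrot (needs (4, 1, 3), free (4, 1, 3)); after release of (0, 2, 2) the pool is (4, 3, 5)
  run charlie (needs (3, 0, 5), free (4, 3, 5)); after release of (0, 1, 1) the pool is (4, 4, 6)
  run bravo (needs (3, 2, 6), free (4, 4, 6)); after release of (3, 0, 3) the pool is (7, 4, 9)
  run hotel (needs (4, 2, 5), free (7, 4, 9)); after release of (2, 0, 1) the pool is (9, 4, 10)
  run india (needs (0, 3, 10), free (9, 4, 10)); after release of (2, 2, 2) the pool is (11, 6, 12)
(3) Precisely 4 of the possible complete orderings are safe sequences.


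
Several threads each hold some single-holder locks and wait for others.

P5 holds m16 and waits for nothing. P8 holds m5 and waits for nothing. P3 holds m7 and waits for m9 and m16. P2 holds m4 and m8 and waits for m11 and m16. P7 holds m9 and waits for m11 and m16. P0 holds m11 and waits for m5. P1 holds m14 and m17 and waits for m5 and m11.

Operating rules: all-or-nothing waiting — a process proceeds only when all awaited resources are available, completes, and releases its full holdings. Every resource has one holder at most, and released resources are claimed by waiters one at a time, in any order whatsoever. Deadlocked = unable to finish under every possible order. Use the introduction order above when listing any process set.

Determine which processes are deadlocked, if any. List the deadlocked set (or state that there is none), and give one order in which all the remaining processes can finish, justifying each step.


The deadlocked set is empty.
Key observation: there is no circular wait here — follow any chain and it reaches a process that is free to run now.
A valid finishing order for the others: P5, P8, P0, P2, P7, P1, P3.
Verifying each step:
  P5 waits on nothing -> runs at once and releases m16
  P8 waits on nothing -> runs at once and releases m5
  run P0 (all its waits — m5 — are resolved); releases m11
  run P2 (all its waits — m11 and m16 — are resolved); releases m4 and m8
  run P7 (all its waits — m11 and m16 — are resolved); releases m9
  run P1 (all its waits — m5 and m11 — are resolved); releases m14 and m17
  run P3 (all its waits — m9 and m16 — are resolved); releases m7


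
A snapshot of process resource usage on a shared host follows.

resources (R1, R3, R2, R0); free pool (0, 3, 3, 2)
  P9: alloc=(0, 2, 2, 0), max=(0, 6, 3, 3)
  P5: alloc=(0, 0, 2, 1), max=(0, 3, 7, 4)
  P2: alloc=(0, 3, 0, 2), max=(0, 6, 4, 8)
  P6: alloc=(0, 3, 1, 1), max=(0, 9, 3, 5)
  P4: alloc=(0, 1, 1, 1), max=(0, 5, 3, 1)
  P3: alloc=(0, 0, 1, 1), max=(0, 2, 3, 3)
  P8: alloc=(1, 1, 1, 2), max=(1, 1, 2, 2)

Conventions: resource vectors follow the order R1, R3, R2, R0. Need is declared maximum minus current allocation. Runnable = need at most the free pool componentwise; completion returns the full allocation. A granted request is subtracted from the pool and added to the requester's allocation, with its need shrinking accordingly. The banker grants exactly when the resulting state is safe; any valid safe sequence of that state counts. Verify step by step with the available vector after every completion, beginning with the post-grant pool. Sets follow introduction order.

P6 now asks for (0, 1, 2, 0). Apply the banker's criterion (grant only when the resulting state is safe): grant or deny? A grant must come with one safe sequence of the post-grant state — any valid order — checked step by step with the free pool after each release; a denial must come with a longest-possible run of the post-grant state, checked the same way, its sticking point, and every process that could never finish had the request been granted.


DENY — the pretend-granted state is unsafe.
Key observation: after P8, P3 the pool peaks at (1, 3, 3, 5), and each blocked process is short somewhere: P9 on R3; P5 on R2; P2 on R2, R0; P6 on R3; P4 on R3.
Pretend the grant happened; the run P8, P3 goes as far as possible. Walking it through:
  pool = (0, 2, 1, 2)
  run P8 (needs (0, 0, 1, 0), free (0, 2, 1, 2)); after release of (1, 1, 1, 2) the pool is (1, 3, 2, 4)
  run P3 (needs (0, 2, 2, 2), free (1, 3, 2, 4)); after release of (0, 0, 1, 1) the pool is (1, 3, 3, 5)
  P9 still needs (0, 4, 1, 3) but only (1, 3, 3, 5) is free — short on R3
  P5 still needs (0, 3, 5, 3) but only (1, 3, 3, 5) is free — short on R2
  P2 still needs (0, 3, 4, 6) but only (1, 3, 3, 5) is free — short on R2 and R0
  P6 still needs (0, 5, 0, 4) but only (1, 3, 3, 5) is free — short on R3
  P4 still needs (0, 4, 2, 0) but only (1, 3, 3, 5) is free — short on R3
Had the request been granted, P9, P5, P2, P6 and P4 could never finish.


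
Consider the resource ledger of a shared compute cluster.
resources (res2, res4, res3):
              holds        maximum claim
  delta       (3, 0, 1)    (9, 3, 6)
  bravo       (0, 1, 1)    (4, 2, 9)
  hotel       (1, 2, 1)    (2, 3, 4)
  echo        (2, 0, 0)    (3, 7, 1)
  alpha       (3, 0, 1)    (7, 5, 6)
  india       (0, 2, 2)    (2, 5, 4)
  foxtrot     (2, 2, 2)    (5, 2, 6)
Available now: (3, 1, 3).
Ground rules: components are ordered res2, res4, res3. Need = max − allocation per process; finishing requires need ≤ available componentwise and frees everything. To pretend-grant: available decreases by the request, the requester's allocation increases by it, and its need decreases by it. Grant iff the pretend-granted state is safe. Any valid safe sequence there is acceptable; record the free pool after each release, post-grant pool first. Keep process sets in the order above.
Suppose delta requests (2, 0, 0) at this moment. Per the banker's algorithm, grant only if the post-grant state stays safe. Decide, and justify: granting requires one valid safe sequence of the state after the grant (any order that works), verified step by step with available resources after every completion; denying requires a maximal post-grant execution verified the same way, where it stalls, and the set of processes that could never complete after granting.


DENY: after the grant no complete ordering would exist.
Key observation: after hotel, india the pool peaks at (2, 5, 6), and each blocked process is short somewhere: delta on res2; bravo on res2, res3; echo on res4; alpha on res2; foxtrot on res2.
After a pretend grant, a maximal execution: hotel, india — then nothing else fits. Step-by-step check:
  pool = (1, 1, 3)
  hotel: need (1, 1, 3) fits (1, 1, 3); releases (1, 2, 1), pool now (2, 3, 4)
  india: need (2, 3, 2) fits (2, 3, 4); releases (0, 2, 2), pool now (2, 5, 6)
  delta cannot run: need (4, 3, 5) vs free (2, 5, 6) (insufficient res2)
  bravo cannot run: need (4, 1, 8) vs free (2, 5, 6) (insufficient res2 and res3)
  echo cannot run: need (1, 7, 1) vs free (2, 5, 6) (insufficient res4)
  alpha cannot run: need (4, 5, 5) vs free (2, 5, 6) (insufficient res2)
  foxtrot cannot run: need (3, 0, 4) vs free (2, 5, 6) (insufficient res2)
Had the request been granted, delta, bravo, echo, alpha and foxtrot could never finish.


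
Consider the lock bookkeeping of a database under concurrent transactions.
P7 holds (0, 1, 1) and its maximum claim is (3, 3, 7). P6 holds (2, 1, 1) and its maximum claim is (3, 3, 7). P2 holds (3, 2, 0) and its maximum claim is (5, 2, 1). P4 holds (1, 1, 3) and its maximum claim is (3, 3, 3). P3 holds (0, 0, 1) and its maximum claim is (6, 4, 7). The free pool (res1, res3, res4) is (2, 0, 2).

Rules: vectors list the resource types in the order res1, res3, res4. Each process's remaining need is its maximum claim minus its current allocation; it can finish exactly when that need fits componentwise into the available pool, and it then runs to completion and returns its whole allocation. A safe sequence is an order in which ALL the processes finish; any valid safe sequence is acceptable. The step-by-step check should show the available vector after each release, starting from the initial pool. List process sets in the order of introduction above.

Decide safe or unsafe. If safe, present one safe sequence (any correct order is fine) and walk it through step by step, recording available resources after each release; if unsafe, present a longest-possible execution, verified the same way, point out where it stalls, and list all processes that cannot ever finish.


UNSAFE.
Key observation: even finishing P2, P4 leaves just (6, 3, 5) free — too little res4 for any of the remaining processes.
Going as far as possible: P2, P4; after that, nothing fits. Check, step by step:
  pool = (2, 0, 2)
  run P2 (needs (2, 0, 1), free (2, 0, 2)); after release of (3, 2, 0) the pool is (5, 2, 2)
  run P4 (needs (2, 2, 0), free (5, 2, 2)); after release of (1, 1, 3) the pool is (6, 3, 5)
  P7 cannot run: need (3, 2, 6) vs free (6, 3, 5) (insufficient res4)
  P6 cannot run: need (1, 2, 6) vs free (6, 3, 5) (insufficient res4)
  P3 cannot run: need (6, 4, 6) vs free (6, 3, 5) (insufficient res3 and res4)
Permanently blocked: P7, P6 and P3.
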